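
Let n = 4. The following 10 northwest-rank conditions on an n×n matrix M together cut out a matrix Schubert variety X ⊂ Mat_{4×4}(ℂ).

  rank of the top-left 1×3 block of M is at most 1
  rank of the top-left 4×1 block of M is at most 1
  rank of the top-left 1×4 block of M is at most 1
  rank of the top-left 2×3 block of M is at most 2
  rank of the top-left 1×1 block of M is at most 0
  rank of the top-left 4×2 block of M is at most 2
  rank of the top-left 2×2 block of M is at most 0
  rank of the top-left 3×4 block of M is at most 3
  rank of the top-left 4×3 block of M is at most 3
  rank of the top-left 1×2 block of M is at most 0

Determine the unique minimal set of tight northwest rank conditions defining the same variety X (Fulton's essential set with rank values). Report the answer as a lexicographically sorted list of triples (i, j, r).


Recovering R(i,j) via the rank-extension bound from the 10 conditions:

  i=1: 0 0 1 1
  i=2: 0 0 1 2
  i=3: 1 1 2 3
  i=4: 1 2 3 4

hence w(1..4) = (3, 4, 1, 2).

|D(w)|=4, |Ess(w)|=1:

[(2, 2, 0)]


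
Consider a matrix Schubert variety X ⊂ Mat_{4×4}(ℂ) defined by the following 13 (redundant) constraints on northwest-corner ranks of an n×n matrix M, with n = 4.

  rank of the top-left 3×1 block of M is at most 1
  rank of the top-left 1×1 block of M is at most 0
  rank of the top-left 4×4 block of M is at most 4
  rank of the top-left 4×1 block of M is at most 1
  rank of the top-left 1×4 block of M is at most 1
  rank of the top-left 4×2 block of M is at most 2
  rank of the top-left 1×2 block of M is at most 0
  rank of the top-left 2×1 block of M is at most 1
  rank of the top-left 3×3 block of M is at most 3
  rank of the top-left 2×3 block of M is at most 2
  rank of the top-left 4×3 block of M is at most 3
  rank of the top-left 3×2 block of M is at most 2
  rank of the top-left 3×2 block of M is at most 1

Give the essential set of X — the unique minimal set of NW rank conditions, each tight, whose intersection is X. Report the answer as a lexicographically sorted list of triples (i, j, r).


Reconstructing r_w from the 13 given conditions:

  i=1: 0  0  1  1
  i=2: 1  1  2  2
  i=3: 1  1  2  3
  i=4: 1  2  3  4

so w = (3, 1, 4, 2).

|D(w)|=3, |Ess(w)|=2:

[(1, 2, 0), (3, 2, 1)]


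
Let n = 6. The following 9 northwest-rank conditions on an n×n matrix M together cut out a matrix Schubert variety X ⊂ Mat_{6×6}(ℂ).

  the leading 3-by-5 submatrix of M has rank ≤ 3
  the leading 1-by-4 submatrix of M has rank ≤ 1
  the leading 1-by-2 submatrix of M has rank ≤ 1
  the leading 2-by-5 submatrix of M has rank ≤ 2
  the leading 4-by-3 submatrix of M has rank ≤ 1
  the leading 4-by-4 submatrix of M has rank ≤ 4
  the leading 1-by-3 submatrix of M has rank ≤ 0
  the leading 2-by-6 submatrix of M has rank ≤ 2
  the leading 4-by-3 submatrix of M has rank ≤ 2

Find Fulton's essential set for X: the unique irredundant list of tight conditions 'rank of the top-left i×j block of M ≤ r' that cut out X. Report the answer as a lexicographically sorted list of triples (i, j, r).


The tightest implied rank at each (i,j), from the 9 conditions:

  row 1: 0, 0, 0, 1, 1, 1
  row 2: 1, 1, 1, 2, 2, 2
  row 3: 1, 1, 1, 2, 3, 3
  row 4: 1, 1, 1, 2, 3, 4
  row 5: 1, 2, 2, 3, 4, 5
  row 6: 1, 2, 3, 4, 5, 6

the unique w with this rank table is (4, 1, 5, 6, 2, 3).

Rothe diagram D(w) (7 cells), 2 SE-corners (essential conditions):

[(1, 3, 0), (4, 3, 1)]


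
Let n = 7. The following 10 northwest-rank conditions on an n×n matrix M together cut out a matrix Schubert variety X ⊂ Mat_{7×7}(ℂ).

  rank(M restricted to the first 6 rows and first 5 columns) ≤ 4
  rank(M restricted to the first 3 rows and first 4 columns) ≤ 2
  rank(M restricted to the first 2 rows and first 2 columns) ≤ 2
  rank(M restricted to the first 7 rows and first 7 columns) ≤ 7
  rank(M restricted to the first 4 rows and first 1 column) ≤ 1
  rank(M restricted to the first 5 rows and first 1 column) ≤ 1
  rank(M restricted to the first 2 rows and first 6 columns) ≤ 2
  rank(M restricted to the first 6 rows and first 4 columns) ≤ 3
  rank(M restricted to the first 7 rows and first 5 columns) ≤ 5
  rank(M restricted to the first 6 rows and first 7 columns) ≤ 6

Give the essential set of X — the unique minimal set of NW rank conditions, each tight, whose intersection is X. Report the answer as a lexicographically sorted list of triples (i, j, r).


The tightest implied rank at each (i,j), from the 10 conditions:

  i=1: 1 1 1 1 1 1 1
  i=2: 1 2 2 2 2 2 2
  i=3: 1 2 2 2 3 3 3
  i=4: 1 2 3 3 4 4 4
  i=5: 1 2 3 3 4 5 5
  i=6: 1 2 3 3 4 5 6
  i=7: 1 2 3 4 5 6 7

second differences of R give the permutation w = (1, 2, 5, 3, 6, 7, 4).

|D(w)|=4, |Ess(w)|=2:

[(3, 4, 2), (6, 4, 3)]


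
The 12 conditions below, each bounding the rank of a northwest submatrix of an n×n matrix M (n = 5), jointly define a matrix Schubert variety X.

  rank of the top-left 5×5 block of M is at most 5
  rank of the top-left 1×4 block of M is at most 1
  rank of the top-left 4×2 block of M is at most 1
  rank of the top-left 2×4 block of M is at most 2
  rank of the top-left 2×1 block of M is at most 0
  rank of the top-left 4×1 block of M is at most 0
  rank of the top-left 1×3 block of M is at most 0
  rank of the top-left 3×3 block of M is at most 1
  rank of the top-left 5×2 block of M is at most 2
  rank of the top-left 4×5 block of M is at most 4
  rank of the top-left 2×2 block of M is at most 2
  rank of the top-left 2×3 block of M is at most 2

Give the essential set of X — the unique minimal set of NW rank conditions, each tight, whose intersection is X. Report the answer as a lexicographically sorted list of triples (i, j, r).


Recovering R(i,j) via the rank-extension bound from the 12 conditions:

  R[1]: 0  0  0  1  1
  R[2]: 0  1  1  2  2
  R[3]: 0  1  1  2  3
  R[4]: 0  1  2  3  4
  R[5]: 1  2  3  4  5

the unique w with this rank table is (4, 2, 5, 3, 1).

Fulton essential set (3 of the 7 Rothe cells):

[(1, 3, 0), (3, 3, 1), (4, 1, 0)]


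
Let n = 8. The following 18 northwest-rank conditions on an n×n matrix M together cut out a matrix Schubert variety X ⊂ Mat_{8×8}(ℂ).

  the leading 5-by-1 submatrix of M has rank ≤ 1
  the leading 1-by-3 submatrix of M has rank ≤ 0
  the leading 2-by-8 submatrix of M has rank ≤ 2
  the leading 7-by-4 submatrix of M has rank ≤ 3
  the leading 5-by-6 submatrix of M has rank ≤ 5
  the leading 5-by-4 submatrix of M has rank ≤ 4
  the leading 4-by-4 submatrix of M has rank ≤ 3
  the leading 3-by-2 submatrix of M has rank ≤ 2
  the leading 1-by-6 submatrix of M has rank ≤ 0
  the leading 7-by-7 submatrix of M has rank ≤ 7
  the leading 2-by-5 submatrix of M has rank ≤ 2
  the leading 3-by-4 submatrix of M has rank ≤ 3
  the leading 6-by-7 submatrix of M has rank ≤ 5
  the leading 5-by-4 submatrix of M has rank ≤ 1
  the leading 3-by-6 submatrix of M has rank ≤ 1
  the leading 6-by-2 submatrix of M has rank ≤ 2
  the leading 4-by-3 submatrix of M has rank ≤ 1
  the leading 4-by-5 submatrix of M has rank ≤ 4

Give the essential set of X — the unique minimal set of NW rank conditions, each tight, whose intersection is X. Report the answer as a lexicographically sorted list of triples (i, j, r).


The tightest implied rank at each (i,j), from the 18 conditions:

  row 1: 0  0  0  0  0  0  1  1
  row 2: 1  1  1  1  1  1  2  2
  row 3: 1  1  1  1  1  1  2  3
  row 4: 1  1  1  1  2  2  3  4
  row 5: 1  1  1  1  2  3  4  5
  row 6: 1  2  2  2  3  4  5  6
  row 7: 1  2  3  3  4  5  6  7
  row 8: 1  2  3  4  5  6  7  8

reading off 1-entries of Δ²R: w = (7, 1, 8, 5, 6, 2, 3, 4).

D(w) has 17 cells with 3 SE-corners; essential set:

[(1, 6, 0), (3, 6, 1), (5, 4, 1)]


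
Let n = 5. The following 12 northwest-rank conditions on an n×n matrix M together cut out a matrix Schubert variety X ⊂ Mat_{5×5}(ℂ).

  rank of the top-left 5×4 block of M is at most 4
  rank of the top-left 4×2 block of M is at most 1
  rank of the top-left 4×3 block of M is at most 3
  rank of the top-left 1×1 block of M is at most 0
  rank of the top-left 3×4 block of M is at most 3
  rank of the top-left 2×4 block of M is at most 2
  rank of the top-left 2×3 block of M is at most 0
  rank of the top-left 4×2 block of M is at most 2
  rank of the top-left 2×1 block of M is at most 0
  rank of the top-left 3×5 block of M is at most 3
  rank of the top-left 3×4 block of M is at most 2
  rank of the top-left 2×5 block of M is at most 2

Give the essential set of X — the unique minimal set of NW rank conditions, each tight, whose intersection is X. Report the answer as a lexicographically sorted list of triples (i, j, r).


Rank table r_w(5×5) implied by the 12 constraints:

  i=1: 0  0  0  1  1
  i=2: 0  0  0  1  2
  i=3: 1  1  1  2  3
  i=4: 1  1  2  3  4
  i=5: 1  2  3  4  5

second differences of R give the permutation w = (4, 5, 1, 3, 2).

ℓ(w)=7; the 2 essential cells (i,j,r):

[(2, 3, 0), (4, 2, 1)]


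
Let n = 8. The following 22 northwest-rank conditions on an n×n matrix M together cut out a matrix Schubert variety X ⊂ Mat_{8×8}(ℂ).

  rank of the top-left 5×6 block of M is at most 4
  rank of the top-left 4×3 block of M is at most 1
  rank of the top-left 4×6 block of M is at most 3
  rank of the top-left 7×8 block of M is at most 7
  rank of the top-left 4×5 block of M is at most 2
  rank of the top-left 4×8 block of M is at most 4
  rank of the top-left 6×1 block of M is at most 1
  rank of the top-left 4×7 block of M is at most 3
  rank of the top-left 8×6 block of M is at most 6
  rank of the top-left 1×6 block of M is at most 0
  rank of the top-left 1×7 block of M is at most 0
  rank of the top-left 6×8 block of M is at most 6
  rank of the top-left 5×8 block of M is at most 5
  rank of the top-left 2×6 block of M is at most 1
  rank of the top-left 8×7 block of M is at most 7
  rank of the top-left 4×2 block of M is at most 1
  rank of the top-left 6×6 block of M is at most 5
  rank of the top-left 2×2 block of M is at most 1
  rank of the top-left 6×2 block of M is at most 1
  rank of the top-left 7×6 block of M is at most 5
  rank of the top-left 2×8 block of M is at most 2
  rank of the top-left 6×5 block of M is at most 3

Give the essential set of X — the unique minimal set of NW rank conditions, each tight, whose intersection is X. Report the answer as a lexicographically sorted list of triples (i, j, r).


Propagating the 22 rank bounds to every northwest block:

  R[1]: 0 0 0 0 0 0 0 1
  R[2]: 1 1 1 1 1 1 1 2
  R[3]: 1 1 1 2 2 2 2 3
  R[4]: 1 1 1 2 2 3 3 4
  R[5]: 1 1 2 3 3 4 4 5
  R[6]: 1 1 2 3 3 4 5 6
  R[7]: 1 2 3 4 4 5 6 7
  R[8]: 1 2 3 4 5 6 7 8

second differences of R give the permutation w = (8, 1, 4, 6, 3, 7, 2, 5).

5 SE-corners of the 15-cell Rothe diagram give Ess(w):

[(1, 7, 0), (4, 3, 1), (4, 5, 2), (6, 2, 1), (6, 5, 3)]


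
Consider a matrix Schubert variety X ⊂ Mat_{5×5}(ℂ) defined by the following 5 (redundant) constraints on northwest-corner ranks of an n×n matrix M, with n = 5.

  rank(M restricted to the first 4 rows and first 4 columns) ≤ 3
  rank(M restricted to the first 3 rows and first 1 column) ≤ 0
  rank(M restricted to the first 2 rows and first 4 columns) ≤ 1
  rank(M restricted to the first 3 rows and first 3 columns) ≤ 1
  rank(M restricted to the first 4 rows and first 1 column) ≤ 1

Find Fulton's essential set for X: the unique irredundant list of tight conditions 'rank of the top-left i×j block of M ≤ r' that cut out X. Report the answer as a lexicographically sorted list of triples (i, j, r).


The tightest implied rank at each (i,j), from the 5 conditions:

  i=1: 0 | 1 | 1 | 1 | 1
  i=2: 0 | 1 | 1 | 1 | 2
  i=3: 0 | 1 | 1 | 2 | 3
  i=4: 1 | 2 | 2 | 3 | 4
  i=5: 1 | 2 | 3 | 4 | 5

the unique w with this rank table is (2, 5, 4, 1, 3).

3 SE-corners of the 6-cell Rothe diagram give Ess(w):

[(2, 4, 1), (3, 1, 0), (3, 3, 1)]


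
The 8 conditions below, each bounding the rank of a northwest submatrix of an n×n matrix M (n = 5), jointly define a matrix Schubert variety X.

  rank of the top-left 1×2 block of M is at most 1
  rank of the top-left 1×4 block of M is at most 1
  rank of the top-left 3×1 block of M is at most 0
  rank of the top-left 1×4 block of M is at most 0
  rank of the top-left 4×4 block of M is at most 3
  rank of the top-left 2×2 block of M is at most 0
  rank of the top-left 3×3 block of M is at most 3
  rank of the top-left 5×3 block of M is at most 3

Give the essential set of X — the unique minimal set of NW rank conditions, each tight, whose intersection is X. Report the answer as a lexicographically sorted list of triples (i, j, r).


Rank table r_w(5×5) implied by the 8 constraints:

  i=1: 0 | 0 | 0 | 0 | 1
  i=2: 0 | 0 | 1 | 1 | 2
  i=3: 0 | 1 | 2 | 2 | 3
  i=4: 1 | 2 | 3 | 3 | 4
  i=5: 1 | 2 | 3 | 4 | 5

so w = (5, 3, 2, 1, 4).

Fulton essential set (3 of the 7 Rothe cells):

[(1, 4, 0), (2, 2, 0), (3, 1, 0)]


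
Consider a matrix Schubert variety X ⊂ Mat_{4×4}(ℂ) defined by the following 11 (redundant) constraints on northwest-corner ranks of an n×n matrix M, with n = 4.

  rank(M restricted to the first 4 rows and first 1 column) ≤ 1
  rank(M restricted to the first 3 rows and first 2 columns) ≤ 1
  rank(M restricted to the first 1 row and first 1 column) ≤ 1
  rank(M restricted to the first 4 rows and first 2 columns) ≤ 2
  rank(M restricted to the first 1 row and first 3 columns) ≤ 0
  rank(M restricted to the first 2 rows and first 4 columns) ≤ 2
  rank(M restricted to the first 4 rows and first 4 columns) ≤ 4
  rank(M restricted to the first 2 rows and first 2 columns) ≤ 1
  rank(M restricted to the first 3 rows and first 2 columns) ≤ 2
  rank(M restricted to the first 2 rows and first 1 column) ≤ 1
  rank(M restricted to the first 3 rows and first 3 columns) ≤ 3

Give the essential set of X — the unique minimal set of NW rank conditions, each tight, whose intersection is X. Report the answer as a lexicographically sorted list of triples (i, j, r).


Rank table r_w(4×4) implied by the 11 constraints:

  row 1: 0 | 0 | 0 | 1
  row 2: 1 | 1 | 1 | 2
  row 3: 1 | 1 | 2 | 3
  row 4: 1 | 2 | 3 | 4

giving w = (4, 1, 3, 2) via Δ²R.

Rothe diagram D(w) (4 cells), 2 SE-corners (essential conditions):

[(1, 3, 0), (3, 2, 1)]


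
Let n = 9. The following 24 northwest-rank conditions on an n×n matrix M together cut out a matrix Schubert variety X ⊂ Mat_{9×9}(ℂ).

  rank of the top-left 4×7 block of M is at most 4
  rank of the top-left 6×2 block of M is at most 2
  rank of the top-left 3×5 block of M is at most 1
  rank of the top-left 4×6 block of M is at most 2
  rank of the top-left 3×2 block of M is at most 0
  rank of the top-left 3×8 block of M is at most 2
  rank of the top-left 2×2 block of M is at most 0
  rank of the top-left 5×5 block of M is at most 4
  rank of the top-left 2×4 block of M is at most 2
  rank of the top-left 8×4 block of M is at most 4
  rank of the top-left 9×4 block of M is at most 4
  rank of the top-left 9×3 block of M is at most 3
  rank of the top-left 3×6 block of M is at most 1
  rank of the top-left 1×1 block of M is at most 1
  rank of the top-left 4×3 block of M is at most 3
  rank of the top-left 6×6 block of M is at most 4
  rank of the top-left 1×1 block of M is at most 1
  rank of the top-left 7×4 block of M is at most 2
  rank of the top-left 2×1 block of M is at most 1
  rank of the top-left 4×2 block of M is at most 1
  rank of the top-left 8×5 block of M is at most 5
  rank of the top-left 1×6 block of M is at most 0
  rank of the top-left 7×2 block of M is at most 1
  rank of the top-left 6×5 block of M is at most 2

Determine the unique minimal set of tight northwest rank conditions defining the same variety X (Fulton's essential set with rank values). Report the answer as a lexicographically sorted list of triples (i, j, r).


Computing R[i][j] = min implied NW-rank bound (n=9, 24 conditions):

  R[1]: 0 0 0 0 0 0 1 1 1
  R[2]: 0 0 1 1 1 1 2 2 2
  R[3]: 0 0 1 1 1 1 2 2 3
  R[4]: 1 1 2 2 2 2 3 3 4
  R[5]: 1 1 2 2 2 3 4 4 5
  R[6]: 1 1 2 2 2 3 4 5 6
  R[7]: 1 1 2 2 3 4 5 6 7
  R[8]: 1 2 3 3 4 5 6 7 8
  R[9]: 1 2 3 4 5 6 7 8 9

second differences of R give the permutation w = (7, 3, 9, 1, 6, 8, 5, 2, 4).

7 SE-corners of the 22-cell Rothe diagram give Ess(w):

[(1, 6, 0), (3, 2, 0), (3, 6, 1), (3, 8, 2), (6, 5, 2), (7, 2, 1), (7, 4, 2)]


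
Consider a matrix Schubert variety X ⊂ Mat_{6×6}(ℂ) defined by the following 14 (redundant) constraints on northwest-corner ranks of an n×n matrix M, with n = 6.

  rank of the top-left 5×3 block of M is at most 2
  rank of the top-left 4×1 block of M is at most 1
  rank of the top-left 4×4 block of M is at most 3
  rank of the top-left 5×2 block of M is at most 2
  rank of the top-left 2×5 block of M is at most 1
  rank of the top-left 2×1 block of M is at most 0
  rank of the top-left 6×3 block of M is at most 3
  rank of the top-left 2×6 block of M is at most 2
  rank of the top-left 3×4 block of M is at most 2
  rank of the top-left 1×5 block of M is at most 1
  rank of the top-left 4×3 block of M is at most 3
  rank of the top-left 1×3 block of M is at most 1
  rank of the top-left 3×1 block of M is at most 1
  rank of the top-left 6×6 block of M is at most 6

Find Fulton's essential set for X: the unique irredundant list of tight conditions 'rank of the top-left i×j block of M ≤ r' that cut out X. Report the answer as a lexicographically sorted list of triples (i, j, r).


The tightest implied rank at each (i,j), from the 14 conditions:

  R[1]: 0, 1, 1, 1, 1, 1
  R[2]: 0, 1, 1, 1, 1, 2
  R[3]: 1, 2, 2, 2, 2, 3
  R[4]: 1, 2, 2, 3, 3, 4
  R[5]: 1, 2, 2, 3, 4, 5
  R[6]: 1, 2, 3, 4, 5, 6

the unique w with this rank table is (2, 6, 1, 4, 5, 3).

3 SE-corners of the 7-cell Rothe diagram give Ess(w):

[(2, 1, 0), (2, 5, 1), (5, 3, 2)]


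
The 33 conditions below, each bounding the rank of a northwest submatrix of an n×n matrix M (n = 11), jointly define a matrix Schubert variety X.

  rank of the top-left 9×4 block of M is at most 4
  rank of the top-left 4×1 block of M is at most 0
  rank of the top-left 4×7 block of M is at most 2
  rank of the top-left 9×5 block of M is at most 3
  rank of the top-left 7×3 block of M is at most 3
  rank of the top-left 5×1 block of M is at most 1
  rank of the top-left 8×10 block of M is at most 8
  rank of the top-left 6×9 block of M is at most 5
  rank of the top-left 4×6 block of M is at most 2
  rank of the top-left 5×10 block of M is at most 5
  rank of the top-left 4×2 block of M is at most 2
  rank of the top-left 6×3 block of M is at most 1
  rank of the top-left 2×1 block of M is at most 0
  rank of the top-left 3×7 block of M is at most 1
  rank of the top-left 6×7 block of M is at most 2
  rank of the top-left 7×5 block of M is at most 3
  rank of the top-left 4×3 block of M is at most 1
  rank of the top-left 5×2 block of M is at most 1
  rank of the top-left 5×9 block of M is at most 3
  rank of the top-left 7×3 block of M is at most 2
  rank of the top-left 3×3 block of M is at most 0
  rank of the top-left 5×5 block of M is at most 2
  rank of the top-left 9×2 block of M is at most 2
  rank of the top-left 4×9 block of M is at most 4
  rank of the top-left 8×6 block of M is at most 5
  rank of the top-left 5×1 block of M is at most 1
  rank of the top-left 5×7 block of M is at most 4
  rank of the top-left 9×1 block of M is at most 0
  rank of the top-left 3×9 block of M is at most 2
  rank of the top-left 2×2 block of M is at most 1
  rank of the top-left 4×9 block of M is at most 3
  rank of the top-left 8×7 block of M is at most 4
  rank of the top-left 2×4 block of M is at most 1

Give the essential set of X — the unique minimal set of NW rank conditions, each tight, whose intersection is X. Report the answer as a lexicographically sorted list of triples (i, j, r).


The tightest implied rank at each (i,j), from the 33 conditions:

  R[1]: 0 | 0 | 0 | 1 | 1 | 1 | 1 | 1 | 1 | 1 | 1
  R[2]: 0 | 0 | 0 | 1 | 1 | 1 | 1 | 2 | 2 | 2 | 2
  R[3]: 0 | 0 | 0 | 1 | 1 | 1 | 1 | 2 | 2 | 3 | 3
  R[4]: 0 | 1 | 1 | 2 | 2 | 2 | 2 | 3 | 3 | 4 | 4
  R[5]: 0 | 1 | 1 | 2 | 2 | 2 | 2 | 3 | 3 | 4 | 5
  R[6]: 0 | 1 | 1 | 2 | 2 | 2 | 2 | 3 | 4 | 5 | 6
  R[7]: 0 | 1 | 2 | 3 | 3 | 3 | 3 | 4 | 5 | 6 | 7
  R[8]: 0 | 1 | 2 | 3 | 3 | 4 | 4 | 5 | 6 | 7 | 8
  R[9]: 0 | 1 | 2 | 3 | 3 | 4 | 5 | 6 | 7 | 8 | 9
  R[10]: 1 | 2 | 3 | 4 | 4 | 5 | 6 | 7 | 8 | 9 | 10
  R[11]: 1 | 2 | 3 | 4 | 5 | 6 | 7 | 8 | 9 | 10 | 11

so w = (4, 8, 10, 2, 11, 9, 3, 6, 7, 1, 5).

Rothe diagram D(w) (33 cells), 8 SE-corners (essential conditions):

[(3, 3, 0), (3, 7, 1), (3, 9, 2), (5, 9, 3), (6, 3, 1), (6, 7, 2), (9, 1, 0), (9, 5, 3)]


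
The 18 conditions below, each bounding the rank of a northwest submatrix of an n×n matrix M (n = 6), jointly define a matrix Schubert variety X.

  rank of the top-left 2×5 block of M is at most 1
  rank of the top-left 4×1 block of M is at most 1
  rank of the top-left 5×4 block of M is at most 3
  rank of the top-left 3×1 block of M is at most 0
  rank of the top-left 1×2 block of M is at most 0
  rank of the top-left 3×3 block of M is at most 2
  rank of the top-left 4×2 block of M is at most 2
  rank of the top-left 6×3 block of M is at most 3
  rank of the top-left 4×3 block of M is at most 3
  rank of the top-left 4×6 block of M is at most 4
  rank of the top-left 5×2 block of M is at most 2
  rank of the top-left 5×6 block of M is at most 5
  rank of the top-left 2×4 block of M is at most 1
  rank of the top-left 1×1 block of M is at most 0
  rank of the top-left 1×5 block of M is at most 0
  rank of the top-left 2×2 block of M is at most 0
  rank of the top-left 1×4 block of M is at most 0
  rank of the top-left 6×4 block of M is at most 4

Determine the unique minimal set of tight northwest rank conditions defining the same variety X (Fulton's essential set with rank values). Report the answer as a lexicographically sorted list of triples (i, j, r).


The tightest implied rank at each (i,j), from the 18 conditions:

  R[1]: 0  0  0  0  0  1
  R[2]: 0  0  1  1  1  2
  R[3]: 0  1  2  2  2  3
  R[4]: 1  2  3  3  3  4
  R[5]: 1  2  3  3  4  5
  R[6]: 1  2  3  4  5  6

second differences of R give the permutation w = (6, 3, 2, 1, 5, 4).

Fulton essential set (4 of the 9 Rothe cells):

[(1, 5, 0), (2, 2, 0), (3, 1, 0), (5, 4, 3)]


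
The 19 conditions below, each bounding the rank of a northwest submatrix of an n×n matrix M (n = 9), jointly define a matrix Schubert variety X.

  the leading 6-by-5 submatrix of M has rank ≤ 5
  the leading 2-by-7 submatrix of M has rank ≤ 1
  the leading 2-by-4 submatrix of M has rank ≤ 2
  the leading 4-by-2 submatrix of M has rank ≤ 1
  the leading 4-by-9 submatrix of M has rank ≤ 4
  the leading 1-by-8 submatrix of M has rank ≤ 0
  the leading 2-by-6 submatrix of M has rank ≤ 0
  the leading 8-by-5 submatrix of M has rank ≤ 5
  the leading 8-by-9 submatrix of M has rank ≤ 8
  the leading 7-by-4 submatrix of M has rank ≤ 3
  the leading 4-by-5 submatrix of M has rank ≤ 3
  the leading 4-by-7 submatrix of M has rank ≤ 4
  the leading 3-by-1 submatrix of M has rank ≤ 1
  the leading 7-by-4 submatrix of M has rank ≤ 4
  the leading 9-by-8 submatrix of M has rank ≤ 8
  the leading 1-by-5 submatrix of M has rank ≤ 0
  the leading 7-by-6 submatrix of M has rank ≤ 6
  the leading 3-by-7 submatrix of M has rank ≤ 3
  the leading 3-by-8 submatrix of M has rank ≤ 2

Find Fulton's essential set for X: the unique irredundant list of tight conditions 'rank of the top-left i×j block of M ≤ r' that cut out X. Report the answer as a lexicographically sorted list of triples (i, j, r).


Computing R[i][j] = min implied NW-rank bound (n=9, 19 conditions):

  i=1: 0  0  0  0  0  0  0  0  1
  i=2: 0  0  0  0  0  0  1  1  2
  i=3: 1  1  1  1  1  1  2  2  3
  i=4: 1  1  2  2  2  2  3  3  4
  i=5: 1  2  3  3  3  3  4  4  5
  i=6: 1  2  3  3  4  4  5  5  6
  i=7: 1  2  3  3  4  5  6  6  7
  i=8: 1  2  3  4  5  6  7  7  8
  i=9: 1  2  3  4  5  6  7  8  9

second differences of R give the permutation w = (9, 7, 1, 3, 2, 5, 6, 4, 8).

D(w) has 17 cells with 4 SE-corners; essential set:

[(1, 8, 0), (2, 6, 0), (4, 2, 1), (7, 4, 3)]


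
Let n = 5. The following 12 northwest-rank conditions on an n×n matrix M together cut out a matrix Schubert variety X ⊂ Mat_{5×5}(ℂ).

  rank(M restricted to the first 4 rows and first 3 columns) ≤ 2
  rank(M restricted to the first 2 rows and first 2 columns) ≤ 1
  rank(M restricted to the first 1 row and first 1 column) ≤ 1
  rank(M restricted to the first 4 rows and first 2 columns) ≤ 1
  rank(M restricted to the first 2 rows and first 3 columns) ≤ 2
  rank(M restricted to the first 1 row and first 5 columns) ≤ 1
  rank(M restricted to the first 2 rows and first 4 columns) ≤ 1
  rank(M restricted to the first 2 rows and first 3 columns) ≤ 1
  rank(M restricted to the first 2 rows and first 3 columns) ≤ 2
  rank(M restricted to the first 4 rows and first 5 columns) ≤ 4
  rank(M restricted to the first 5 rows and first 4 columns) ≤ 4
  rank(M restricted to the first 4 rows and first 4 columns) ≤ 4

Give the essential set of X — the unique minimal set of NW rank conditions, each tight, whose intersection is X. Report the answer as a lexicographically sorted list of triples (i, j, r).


Reconstructing r_w from the 12 given conditions:

  row 1: 1, 1, 1, 1, 1
  row 2: 1, 1, 1, 1, 2
  row 3: 1, 1, 2, 2, 3
  row 4: 1, 1, 2, 3, 4
  row 5: 1, 2, 3, 4, 5

second differences of R give the permutation w = (1, 5, 3, 4, 2).

D(w) has 5 cells with 2 SE-corners; essential set:

[(2, 4, 1), (4, 2, 1)]


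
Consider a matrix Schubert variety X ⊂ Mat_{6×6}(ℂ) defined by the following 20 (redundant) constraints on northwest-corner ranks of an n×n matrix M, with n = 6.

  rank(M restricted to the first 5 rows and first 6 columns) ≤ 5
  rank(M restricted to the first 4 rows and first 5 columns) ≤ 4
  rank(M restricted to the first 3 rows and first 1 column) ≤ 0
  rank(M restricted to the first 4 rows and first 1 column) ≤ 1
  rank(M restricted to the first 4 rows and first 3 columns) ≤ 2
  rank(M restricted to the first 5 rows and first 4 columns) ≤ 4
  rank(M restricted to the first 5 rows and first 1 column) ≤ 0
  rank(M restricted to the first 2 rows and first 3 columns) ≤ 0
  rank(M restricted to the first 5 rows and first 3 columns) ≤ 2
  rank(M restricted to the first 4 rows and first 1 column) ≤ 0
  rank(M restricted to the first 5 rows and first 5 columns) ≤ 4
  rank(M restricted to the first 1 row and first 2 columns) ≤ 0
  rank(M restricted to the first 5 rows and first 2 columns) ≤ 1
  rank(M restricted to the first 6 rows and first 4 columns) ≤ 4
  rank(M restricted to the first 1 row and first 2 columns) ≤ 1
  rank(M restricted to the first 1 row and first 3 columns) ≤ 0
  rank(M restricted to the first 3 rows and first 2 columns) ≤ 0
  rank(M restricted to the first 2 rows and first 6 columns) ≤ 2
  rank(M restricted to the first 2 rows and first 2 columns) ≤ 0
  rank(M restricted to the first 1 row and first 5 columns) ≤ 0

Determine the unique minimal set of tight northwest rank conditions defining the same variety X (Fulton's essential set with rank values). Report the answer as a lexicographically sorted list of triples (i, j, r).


Computing R[i][j] = min implied NW-rank bound (n=6, 20 conditions):

  row 1: 0 | 0 | 0 | 0 | 0 | 1
  row 2: 0 | 0 | 0 | 1 | 1 | 2
  row 3: 0 | 0 | 1 | 2 | 2 | 3
  row 4: 0 | 1 | 2 | 3 | 3 | 4
  row 5: 0 | 1 | 2 | 3 | 4 | 5
  row 6: 1 | 2 | 3 | 4 | 5 | 6

giving w = (6, 4, 3, 2, 5, 1) via Δ²R.

|D(w)|=12, |Ess(w)|=4:

[(1, 5, 0), (2, 3, 0), (3, 2, 0), (5, 1, 0)]


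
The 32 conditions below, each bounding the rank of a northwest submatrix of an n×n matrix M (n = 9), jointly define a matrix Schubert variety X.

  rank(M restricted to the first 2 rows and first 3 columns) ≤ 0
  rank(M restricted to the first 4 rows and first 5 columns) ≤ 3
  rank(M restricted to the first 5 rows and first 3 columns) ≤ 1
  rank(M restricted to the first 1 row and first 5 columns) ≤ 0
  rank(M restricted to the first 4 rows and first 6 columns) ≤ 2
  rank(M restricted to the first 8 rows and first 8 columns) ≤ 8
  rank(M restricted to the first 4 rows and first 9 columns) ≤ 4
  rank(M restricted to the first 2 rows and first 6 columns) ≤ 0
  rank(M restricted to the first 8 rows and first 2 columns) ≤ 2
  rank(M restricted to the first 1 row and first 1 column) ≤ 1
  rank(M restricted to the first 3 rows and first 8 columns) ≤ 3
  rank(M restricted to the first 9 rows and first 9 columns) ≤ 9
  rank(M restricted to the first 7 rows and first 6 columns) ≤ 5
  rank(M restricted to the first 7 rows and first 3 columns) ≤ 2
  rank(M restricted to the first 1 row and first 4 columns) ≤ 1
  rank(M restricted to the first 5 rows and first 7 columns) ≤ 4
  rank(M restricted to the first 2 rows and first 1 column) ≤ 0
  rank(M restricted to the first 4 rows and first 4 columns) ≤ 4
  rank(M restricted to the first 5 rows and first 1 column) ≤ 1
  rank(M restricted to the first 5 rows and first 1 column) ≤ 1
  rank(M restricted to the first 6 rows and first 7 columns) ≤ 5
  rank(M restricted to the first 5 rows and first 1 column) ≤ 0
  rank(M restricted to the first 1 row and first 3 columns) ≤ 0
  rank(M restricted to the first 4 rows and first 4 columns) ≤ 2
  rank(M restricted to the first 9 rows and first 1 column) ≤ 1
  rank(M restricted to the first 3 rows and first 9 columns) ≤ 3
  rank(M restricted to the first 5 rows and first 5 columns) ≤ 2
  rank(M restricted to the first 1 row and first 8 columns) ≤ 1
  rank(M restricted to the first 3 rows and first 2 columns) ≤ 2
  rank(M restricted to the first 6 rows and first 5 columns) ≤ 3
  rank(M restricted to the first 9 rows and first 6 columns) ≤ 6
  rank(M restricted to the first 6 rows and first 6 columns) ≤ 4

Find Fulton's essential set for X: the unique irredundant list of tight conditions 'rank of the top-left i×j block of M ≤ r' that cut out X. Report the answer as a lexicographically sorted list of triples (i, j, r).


Reconstructing r_w from the 32 given conditions:

  R[1]: 0 | 0 | 0 | 0 | 0 | 0 | 1 | 1 | 1
  R[2]: 0 | 0 | 0 | 0 | 0 | 0 | 1 | 2 | 2
  R[3]: 0 | 1 | 1 | 1 | 1 | 1 | 2 | 3 | 3
  R[4]: 0 | 1 | 1 | 2 | 2 | 2 | 3 | 4 | 4
  R[5]: 0 | 1 | 1 | 2 | 2 | 3 | 4 | 5 | 5
  R[6]: 1 | 2 | 2 | 3 | 3 | 4 | 5 | 6 | 6
  R[7]: 1 | 2 | 2 | 3 | 4 | 5 | 6 | 7 | 7
  R[8]: 1 | 2 | 3 | 4 | 5 | 6 | 7 | 8 | 8
  R[9]: 1 | 2 | 3 | 4 | 5 | 6 | 7 | 8 | 9

the unique w with this rank table is (7, 8, 2, 4, 6, 1, 5, 3, 9).

D(w) has 19 cells with 5 SE-corners; essential set:

[(2, 6, 0), (5, 1, 0), (5, 3, 1), (5, 5, 2), (7, 3, 2)]


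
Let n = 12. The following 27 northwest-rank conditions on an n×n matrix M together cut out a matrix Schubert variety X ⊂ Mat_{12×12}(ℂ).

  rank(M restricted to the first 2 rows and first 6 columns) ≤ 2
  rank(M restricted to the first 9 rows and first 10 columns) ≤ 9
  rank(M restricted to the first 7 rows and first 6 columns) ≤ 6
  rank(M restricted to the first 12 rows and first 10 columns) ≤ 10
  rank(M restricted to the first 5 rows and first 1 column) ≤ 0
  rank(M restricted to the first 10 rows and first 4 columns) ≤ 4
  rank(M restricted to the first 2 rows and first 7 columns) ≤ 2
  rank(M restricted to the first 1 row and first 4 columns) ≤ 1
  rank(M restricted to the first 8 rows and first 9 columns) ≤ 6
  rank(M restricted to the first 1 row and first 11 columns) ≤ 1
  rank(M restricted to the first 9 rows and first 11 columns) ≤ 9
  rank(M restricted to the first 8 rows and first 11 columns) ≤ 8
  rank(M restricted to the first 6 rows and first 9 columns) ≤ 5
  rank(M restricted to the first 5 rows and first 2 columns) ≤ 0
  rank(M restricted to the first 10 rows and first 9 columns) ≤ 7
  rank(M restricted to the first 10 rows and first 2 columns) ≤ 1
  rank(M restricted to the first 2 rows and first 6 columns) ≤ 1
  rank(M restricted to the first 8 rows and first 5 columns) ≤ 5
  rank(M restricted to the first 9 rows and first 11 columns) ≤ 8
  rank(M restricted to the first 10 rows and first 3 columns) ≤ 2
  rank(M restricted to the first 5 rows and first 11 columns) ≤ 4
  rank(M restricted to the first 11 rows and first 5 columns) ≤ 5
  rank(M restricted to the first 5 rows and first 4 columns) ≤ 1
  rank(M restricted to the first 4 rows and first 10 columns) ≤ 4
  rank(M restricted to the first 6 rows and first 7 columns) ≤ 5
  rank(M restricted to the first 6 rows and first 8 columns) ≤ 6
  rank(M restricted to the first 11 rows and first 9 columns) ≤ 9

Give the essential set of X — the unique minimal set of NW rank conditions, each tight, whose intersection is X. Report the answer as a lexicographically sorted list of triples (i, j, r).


Reconstructing r_w from the 27 given conditions:

  0 | 0 | 1 | 1 | 1 | 1 | 1 | 1 | 1 | 1 | 1 | 1
  0 | 0 | 1 | 1 | 1 | 1 | 2 | 2 | 2 | 2 | 2 | 2
  0 | 0 | 1 | 1 | 2 | 2 | 3 | 3 | 3 | 3 | 3 | 3
  0 | 0 | 1 | 1 | 2 | 3 | 4 | 4 | 4 | 4 | 4 | 4
  0 | 0 | 1 | 1 | 2 | 3 | 4 | 4 | 4 | 4 | 4 | 5
  1 | 1 | 2 | 2 | 3 | 4 | 5 | 5 | 5 | 5 | 5 | 6
  1 | 1 | 2 | 3 | 4 | 5 | 6 | 6 | 6 | 6 | 6 | 7
  1 | 1 | 2 | 3 | 4 | 5 | 6 | 6 | 6 | 7 | 7 | 8
  1 | 1 | 2 | 3 | 4 | 5 | 6 | 7 | 7 | 8 | 8 | 9
  1 | 1 | 2 | 3 | 4 | 5 | 6 | 7 | 7 | 8 | 9 | 10
  1 | 2 | 3 | 4 | 5 | 6 | 7 | 8 | 8 | 9 | 10 | 11
  1 | 2 | 3 | 4 | 5 | 6 | 7 | 8 | 9 | 10 | 11 | 12

the unique w with this rank table is (3, 7, 5, 6, 12, 1, 4, 10, 8, 11, 2, 9).

Fulton essential set (7 of the 27 Rothe cells):

[(2, 6, 1), (5, 2, 0), (5, 4, 1), (5, 11, 4), (8, 9, 6), (10, 2, 1), (10, 9, 7)]


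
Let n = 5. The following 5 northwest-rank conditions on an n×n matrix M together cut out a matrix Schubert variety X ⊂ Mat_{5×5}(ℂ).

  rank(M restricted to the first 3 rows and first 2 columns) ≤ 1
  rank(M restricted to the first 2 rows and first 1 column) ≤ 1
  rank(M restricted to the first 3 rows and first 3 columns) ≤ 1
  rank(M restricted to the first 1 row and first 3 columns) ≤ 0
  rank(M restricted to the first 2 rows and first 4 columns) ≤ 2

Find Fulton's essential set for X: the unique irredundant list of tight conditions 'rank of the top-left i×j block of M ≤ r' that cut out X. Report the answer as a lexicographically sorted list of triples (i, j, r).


Rank table r_w(5×5) implied by the 5 constraints:

  i=1: 0, 0, 0, 1, 1
  i=2: 1, 1, 1, 2, 2
  i=3: 1, 1, 1, 2, 3
  i=4: 1, 2, 2, 3, 4
  i=5: 1, 2, 3, 4, 5

second differences of R give the permutation w = (4, 1, 5, 2, 3).

Rothe diagram D(w) (5 cells), 2 SE-corners (essential conditions):

[(1, 3, 0), (3, 3, 1)]


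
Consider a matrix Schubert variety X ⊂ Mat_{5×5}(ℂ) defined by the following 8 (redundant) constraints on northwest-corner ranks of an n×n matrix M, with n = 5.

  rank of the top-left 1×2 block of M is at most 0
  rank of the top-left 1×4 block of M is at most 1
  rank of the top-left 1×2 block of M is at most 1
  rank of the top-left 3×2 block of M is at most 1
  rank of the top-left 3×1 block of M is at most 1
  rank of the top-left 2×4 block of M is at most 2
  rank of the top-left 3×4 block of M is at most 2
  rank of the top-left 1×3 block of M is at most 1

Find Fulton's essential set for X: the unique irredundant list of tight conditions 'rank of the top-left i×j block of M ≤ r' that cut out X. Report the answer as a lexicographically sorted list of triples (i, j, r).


Reconstructing r_w from the 8 given conditions:

  0 | 0 | 1 | 1 | 1
  1 | 1 | 2 | 2 | 2
  1 | 1 | 2 | 2 | 3
  1 | 2 | 3 | 3 | 4
  1 | 2 | 3 | 4 | 5

reading off 1-entries of Δ²R: w = (3, 1, 5, 2, 4).

ℓ(w)=4; the 3 essential cells (i,j,r):

[(1, 2, 0), (3, 2, 1), (3, 4, 2)]


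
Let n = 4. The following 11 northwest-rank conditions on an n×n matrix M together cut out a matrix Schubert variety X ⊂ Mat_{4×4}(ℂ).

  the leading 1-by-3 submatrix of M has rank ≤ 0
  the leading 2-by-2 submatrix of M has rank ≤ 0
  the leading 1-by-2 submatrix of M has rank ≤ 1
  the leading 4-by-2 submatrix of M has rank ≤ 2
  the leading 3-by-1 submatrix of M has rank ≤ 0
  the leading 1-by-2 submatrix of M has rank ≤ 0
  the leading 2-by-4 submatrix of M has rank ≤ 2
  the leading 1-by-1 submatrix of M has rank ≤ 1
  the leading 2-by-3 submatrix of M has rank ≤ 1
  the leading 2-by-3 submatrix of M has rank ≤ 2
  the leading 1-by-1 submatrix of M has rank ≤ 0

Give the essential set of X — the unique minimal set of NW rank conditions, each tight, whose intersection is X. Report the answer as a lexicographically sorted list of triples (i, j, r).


Propagating the 11 rank bounds to every northwest block:

  row 1: 0 0 0 1
  row 2: 0 0 1 2
  row 3: 0 1 2 3
  row 4: 1 2 3 4

the unique w with this rank table is (4, 3, 2, 1).

ℓ(w)=6; the 3 essential cells (i,j,r):

[(1, 3, 0), (2, 2, 0), (3, 1, 0)]


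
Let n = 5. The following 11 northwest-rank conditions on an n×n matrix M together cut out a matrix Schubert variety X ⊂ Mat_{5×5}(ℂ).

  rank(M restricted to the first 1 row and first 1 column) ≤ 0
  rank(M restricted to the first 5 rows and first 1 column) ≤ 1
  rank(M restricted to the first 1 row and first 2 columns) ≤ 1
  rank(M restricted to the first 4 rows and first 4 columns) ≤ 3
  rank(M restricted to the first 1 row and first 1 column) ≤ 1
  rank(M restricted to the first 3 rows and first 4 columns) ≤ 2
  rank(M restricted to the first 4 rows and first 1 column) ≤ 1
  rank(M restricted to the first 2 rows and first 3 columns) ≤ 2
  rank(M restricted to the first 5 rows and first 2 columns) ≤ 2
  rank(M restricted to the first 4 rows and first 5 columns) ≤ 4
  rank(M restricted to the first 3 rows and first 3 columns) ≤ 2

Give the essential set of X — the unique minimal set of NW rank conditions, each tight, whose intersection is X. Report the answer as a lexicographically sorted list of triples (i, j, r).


Recovering R(i,j) via the rank-extension bound from the 11 conditions:

  R[1]: 0 | 1 | 1 | 1 | 1
  R[2]: 1 | 2 | 2 | 2 | 2
  R[3]: 1 | 2 | 2 | 2 | 3
  R[4]: 1 | 2 | 3 | 3 | 4
  R[5]: 1 | 2 | 3 | 4 | 5

giving w = (2, 1, 5, 3, 4) via Δ²R.

|D(w)|=3, |Ess(w)|=2:

[(1, 1, 0), (3, 4, 2)]


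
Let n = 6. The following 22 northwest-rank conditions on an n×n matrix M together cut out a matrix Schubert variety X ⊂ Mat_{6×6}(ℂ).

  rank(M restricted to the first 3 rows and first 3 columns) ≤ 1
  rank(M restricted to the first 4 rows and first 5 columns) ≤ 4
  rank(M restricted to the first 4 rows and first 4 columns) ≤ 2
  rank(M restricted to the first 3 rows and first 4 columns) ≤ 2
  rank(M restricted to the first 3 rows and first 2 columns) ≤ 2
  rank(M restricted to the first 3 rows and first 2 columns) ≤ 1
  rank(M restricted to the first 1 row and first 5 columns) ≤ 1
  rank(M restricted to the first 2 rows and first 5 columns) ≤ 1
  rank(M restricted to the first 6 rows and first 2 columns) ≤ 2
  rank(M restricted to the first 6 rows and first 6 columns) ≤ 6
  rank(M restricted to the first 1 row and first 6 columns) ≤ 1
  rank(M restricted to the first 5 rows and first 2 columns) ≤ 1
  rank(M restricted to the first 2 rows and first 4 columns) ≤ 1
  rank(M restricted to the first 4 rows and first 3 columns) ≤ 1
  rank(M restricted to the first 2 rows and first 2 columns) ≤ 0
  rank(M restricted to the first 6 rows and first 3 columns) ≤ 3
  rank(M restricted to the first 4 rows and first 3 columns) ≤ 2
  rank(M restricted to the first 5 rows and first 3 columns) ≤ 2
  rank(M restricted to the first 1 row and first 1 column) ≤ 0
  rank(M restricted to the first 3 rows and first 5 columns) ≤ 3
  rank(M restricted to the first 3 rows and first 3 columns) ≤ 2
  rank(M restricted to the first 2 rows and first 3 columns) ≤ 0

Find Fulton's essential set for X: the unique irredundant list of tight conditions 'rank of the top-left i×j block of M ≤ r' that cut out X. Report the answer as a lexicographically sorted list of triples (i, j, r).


Reconstructing r_w from the 22 given conditions:

  i=1: 0, 0, 0, 1, 1, 1
  i=2: 0, 0, 0, 1, 1, 2
  i=3: 1, 1, 1, 2, 2, 3
  i=4: 1, 1, 1, 2, 3, 4
  i=5: 1, 1, 2, 3, 4, 5
  i=6: 1, 2, 3, 4, 5, 6

the unique w with this rank table is (4, 6, 1, 5, 3, 2).

|D(w)|=10, |Ess(w)|=4:

[(2, 3, 0), (2, 5, 1), (4, 3, 1), (5, 2, 1)]
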